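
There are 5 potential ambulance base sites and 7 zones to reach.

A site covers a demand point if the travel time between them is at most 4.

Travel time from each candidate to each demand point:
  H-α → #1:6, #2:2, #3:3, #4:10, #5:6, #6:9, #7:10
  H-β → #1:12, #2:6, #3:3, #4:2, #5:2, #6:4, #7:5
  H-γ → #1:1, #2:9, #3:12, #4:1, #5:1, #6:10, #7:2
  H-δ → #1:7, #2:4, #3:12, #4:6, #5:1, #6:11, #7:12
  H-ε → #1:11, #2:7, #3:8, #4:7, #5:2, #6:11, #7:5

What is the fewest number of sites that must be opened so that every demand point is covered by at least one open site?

3

Coverage sets (demand points within 4 of each site):
  H-α: {#2, #3}
  H-β: {#3, #4, #5, #6}
  H-γ: {#1, #4, #5, #7}
  H-δ: {#2, #5}
  H-ε: {#5}
No 2 sites suffice: every size-2 union leaves at least one demand point uncovered.
But {H-α, H-β, H-γ} covers everything, so the minimum is 3.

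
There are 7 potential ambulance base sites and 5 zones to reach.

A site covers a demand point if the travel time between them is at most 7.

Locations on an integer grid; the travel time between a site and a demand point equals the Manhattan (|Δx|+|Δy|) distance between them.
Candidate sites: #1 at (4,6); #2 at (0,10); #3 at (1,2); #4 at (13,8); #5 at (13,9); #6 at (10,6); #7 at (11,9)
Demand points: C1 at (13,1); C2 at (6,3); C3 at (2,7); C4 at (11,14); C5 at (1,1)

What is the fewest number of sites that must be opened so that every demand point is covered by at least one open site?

Coverage sets (demand points within 7 of each site):
  #1: {C2, C3}
  #2: {C3}
  #3: {C2, C3, C5}
  #4: {C1}
  #5: {C4}
  #6: {C2}
  #7: {C4}
No 2 sites suffice: every size-2 union leaves at least one demand point uncovered.
But {#3, #4, #5} covers everything, so the minimum is 3.

3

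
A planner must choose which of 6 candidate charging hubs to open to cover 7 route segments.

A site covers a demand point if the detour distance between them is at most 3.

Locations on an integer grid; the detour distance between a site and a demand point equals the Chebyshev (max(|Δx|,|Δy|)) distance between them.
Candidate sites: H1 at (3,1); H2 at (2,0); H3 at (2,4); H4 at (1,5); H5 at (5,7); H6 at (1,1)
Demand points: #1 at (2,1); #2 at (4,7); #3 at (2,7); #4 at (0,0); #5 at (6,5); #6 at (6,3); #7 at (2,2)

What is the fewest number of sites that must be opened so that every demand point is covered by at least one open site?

2

Coverage sets (demand points within 3 of each site):
  H1: {#1, #4, #6, #7}
  H2: {#1, #4, #7}
  H3: {#1, #2, #3, #7}
  H4: {#2, #3, #7}
  H5: {#2, #3, #5}
  H6: {#1, #4, #7}
No single site covers all 7 demand points.
But {H1, H5} covers everything, so the minimum is 2.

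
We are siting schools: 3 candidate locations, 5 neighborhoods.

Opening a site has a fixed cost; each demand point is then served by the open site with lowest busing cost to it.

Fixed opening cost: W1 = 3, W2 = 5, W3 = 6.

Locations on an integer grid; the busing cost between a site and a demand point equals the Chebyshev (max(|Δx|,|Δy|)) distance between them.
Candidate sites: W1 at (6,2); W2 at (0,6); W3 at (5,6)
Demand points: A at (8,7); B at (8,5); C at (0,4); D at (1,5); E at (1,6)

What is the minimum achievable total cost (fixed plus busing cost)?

Open {W1, W2}: assign each demand point to its cheapest open site.
  A→W1 5, B→W1 3, C→W2 2, D→W2 1, E→W2 1
  busing cost 12, fixed 8 → total 20.
Compare {W2, W3}: busing cost 10 + fixed 11 = 21.
Compare {W1, W2, W3}: busing cost 10 + fixed 14 = 24.
Compare {W2}: busing cost 20 + fixed 5 = 25.
All other subsets cost ≥ 21. Minimum total cost: 20.

20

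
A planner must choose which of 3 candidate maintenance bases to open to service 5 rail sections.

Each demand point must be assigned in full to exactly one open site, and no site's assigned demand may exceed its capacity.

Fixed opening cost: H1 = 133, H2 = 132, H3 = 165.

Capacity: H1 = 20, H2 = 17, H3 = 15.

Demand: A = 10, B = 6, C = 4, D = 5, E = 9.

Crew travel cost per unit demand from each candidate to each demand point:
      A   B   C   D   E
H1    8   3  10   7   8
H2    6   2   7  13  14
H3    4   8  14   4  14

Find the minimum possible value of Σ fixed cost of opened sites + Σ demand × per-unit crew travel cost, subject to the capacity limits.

478

Open {H1, H2}; cheapest assignment that respects the capacities:
  H1 (cap 20, load 20): B, D, E — cost 6×3 + 5×7 + 9×8 = 125
  H2 (cap 17, load 14): A, C — cost 10×6 + 4×7 = 88
  Shipping 213, fixed 265 → total 478.
  Any other capacity-feasible assignment to {H1, H2} ships for at least 213.
Compare {H1, H3}: its best feasible assignment gives total 488.
Compare {H1, H2, H3}: its best feasible assignment gives total 602.
Every other set of open sites that can feasibly serve all demand totals ≥ 488 even under its best assignment. Minimum: 478.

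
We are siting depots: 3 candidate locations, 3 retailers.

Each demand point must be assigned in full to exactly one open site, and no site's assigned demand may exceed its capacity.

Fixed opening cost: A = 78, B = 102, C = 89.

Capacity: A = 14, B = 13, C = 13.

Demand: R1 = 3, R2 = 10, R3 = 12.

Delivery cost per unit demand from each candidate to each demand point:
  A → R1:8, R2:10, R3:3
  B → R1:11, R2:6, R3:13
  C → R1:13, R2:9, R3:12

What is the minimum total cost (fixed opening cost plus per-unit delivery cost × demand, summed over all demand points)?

309

Open {A, B}; cheapest assignment that respects the capacities:
  A (cap 14, load 12): R3 — cost 12×3 = 36
  B (cap 13, load 13): R1, R2 — cost 3×11 + 10×6 = 93
  Shipping 129, fixed 180 → total 309.
  Any other capacity-feasible assignment to {A, B} ships for at least 129.
Compare {A, C}: its best feasible assignment gives total 332.
Compare {A, B, C}: its best feasible assignment gives total 398.
Every other set of open sites that can feasibly serve all demand totals ≥ 332 even under its best assignment. Minimum: 309.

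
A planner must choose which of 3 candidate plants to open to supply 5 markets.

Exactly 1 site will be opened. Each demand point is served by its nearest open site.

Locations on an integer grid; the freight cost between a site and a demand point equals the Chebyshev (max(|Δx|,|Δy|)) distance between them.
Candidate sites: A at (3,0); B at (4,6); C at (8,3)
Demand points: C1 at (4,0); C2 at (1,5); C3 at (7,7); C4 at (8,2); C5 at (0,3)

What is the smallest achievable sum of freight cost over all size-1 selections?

20

Open {B}.
  C1→B 6, C2→B 3, C3→B 3, C4→B 4, C5→B 4  ⇒ total 20.
Compare {A}: total 21.
Compare {C}: total 24.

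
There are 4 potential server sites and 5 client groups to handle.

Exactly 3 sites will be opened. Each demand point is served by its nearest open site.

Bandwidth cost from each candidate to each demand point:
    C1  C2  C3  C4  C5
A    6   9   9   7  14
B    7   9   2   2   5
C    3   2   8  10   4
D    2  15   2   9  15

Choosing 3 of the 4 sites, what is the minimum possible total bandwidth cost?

Open {B, C, D}.
  C1→D 2, C2→C 2, C3→B 2, C4→B 2, C5→C 4  ⇒ total 12.
Compare {A, B, C}: total 13.
Compare {A, C, D}: total 17.
No size-3 selection does better; minimum is 12.

12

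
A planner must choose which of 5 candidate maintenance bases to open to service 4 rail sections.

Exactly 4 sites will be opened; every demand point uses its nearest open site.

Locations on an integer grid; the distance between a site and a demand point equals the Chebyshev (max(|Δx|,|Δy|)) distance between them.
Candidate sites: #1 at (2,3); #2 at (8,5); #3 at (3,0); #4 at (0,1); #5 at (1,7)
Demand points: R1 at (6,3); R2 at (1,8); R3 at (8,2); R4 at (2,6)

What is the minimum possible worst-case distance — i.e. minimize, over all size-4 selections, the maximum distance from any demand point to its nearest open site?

3

Open {#1, #2, #3, #5}.
  Farthest demand point is R3 at distance 3 (to #2); all others are ≤ 3.
With {#1, #2, #4, #5} the worst case is 3.
With {#2, #3, #4, #5} the worst case is 3.
No size-4 selection achieves below 3.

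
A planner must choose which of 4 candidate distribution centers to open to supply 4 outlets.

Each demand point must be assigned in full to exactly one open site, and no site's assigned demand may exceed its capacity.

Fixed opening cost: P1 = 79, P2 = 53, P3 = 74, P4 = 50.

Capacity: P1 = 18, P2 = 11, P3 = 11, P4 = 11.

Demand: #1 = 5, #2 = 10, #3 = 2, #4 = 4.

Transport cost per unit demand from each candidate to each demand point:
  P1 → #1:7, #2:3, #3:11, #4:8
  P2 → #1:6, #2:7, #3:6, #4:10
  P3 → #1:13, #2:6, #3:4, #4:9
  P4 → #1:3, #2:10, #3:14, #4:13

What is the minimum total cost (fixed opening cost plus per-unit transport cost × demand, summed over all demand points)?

228

Open {P1, P4}; cheapest assignment that respects the capacities:
  P1 (cap 18, load 16): #2, #3, #4 — cost 10×3 + 2×11 + 4×8 = 84
  P4 (cap 11, load 5): #1 — cost 5×3 = 15
  Shipping 99, fixed 129 → total 228.
  Any other capacity-feasible assignment to {P1, P4} ships for at least 99.
Compare {P1, P2}: its best feasible assignment gives total 236.
Compare {P1, P3}: its best feasible assignment gives total 262.
Every other set of open sites that can feasibly serve all demand totals ≥ 236 even under its best assignment. Minimum: 228.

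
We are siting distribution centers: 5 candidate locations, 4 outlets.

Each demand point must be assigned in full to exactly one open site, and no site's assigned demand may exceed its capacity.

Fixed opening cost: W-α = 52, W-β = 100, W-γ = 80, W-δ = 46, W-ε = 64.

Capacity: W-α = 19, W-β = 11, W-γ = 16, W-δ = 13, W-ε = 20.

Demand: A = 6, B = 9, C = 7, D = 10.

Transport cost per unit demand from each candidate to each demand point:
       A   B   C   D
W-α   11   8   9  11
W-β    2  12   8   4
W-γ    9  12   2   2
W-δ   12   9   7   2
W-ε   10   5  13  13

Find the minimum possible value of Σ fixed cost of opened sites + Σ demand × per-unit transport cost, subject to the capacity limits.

323

Open {W-γ, W-δ, W-ε}; cheapest assignment that respects the capacities:
  W-γ (cap 16, load 13): A, C — cost 6×9 + 7×2 = 68
  W-δ (cap 13, load 10): D — cost 10×2 = 20
  W-ε (cap 20, load 9): B — cost 9×5 = 45
  Shipping 133, fixed 190 → total 323.
  Any other capacity-feasible assignment to {W-γ, W-δ, W-ε} ships for at least 133.
Compare {W-α, W-γ, W-δ}: its best feasible assignment gives total 338.
Compare {W-α, W-γ}: its best feasible assignment gives total 341.
Every other set of open sites that can feasibly serve all demand totals ≥ 338 even under its best assignment. Minimum: 323.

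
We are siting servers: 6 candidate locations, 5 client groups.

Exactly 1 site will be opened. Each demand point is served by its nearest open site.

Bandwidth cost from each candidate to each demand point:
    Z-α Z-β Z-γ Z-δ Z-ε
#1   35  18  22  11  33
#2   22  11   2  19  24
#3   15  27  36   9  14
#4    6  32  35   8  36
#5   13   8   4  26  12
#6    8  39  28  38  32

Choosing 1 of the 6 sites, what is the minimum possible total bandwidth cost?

63

Open {#5}.
  Z-α→#5 13, Z-β→#5 8, Z-γ→#5 4, Z-δ→#5 26, Z-ε→#5 12  ⇒ total 63.
Compare {#2}: total 78.
Compare {#3}: total 101.
No size-1 selection does better; minimum is 63.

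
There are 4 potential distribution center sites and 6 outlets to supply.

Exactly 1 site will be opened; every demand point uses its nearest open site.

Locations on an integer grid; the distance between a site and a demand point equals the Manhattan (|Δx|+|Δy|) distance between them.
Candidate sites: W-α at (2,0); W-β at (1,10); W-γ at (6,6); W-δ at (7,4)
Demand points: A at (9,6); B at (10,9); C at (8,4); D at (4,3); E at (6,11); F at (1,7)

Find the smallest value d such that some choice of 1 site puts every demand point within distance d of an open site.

Open {W-γ}.
  Farthest demand point is B at distance 7 (to W-γ); all others are ≤ 7.
With {W-δ} the worst case is 9.
With {W-β} the worst case is 13.
No size-1 selection achieves below 7.

7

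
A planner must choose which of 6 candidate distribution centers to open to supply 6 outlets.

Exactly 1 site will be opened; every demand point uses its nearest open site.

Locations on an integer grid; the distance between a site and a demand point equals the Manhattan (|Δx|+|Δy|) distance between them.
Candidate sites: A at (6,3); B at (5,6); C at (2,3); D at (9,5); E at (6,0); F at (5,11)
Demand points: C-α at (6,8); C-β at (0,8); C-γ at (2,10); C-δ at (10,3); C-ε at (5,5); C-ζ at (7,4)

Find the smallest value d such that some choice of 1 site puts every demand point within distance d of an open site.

Open {B}.
  Farthest demand point is C-δ at distance 8 (to B); all others are ≤ 8.
With {C} the worst case is 9.
With {A} the worst case is 11.
No size-1 selection achieves below 8.

8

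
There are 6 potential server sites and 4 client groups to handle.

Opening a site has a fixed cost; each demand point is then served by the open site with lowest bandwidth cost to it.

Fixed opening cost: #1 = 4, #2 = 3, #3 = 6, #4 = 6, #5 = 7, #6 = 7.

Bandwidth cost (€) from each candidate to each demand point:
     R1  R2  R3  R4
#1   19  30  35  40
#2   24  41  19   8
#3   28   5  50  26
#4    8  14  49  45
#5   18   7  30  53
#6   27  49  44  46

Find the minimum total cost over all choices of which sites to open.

Open {#2, #3, #4}: assign each demand point to its cheapest open site.
  R1→#4 8, R2→#3 5, R3→#2 19, R4→#2 8
  bandwidth cost 40, fixed 15 → total 55.
Compare {#2, #4}: bandwidth cost 49 + fixed 9 = 58.
Compare {#2, #4, #5}: bandwidth cost 42 + fixed 16 = 58.
Compare {#1, #2, #3, #4}: bandwidth cost 40 + fixed 19 = 59.
All other subsets cost ≥ 58. Minimum total cost: 55.

55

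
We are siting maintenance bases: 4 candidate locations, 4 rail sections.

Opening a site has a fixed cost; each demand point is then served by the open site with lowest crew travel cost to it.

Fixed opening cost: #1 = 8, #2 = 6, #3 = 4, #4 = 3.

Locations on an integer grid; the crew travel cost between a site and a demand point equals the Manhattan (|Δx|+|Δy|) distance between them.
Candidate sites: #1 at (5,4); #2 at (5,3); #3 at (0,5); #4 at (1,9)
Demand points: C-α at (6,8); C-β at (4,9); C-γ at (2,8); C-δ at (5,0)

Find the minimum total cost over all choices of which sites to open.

23

Open {#2, #4}: assign each demand point to its cheapest open site.
  C-α→#2 6, C-β→#4 3, C-γ→#4 2, C-δ→#2 3
  crew travel cost 14, fixed 9 → total 23.
Compare {#1, #4}: crew travel cost 14 + fixed 11 = 25.
Compare {#4}: crew travel cost 24 + fixed 3 = 27.
Compare {#2, #3, #4}: crew travel cost 14 + fixed 13 = 27.
All other subsets cost ≥ 25. Minimum total cost: 23.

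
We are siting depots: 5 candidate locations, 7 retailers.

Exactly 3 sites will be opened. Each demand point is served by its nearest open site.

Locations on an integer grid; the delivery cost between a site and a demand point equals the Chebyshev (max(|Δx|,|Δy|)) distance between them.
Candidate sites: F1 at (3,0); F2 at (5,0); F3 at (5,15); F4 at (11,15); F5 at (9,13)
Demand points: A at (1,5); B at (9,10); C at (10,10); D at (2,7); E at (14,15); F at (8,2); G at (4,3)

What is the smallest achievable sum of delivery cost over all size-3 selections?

27

Open {F2, F4, F5}.
  A→F2 5, B→F5 3, C→F5 3, D→F2 7, E→F4 3, F→F2 3, G→F2 3  ⇒ total 27.
Compare {F1, F2, F5}: total 29.
Compare {F1, F4, F5}: total 29.
No size-3 selection does better; minimum is 27.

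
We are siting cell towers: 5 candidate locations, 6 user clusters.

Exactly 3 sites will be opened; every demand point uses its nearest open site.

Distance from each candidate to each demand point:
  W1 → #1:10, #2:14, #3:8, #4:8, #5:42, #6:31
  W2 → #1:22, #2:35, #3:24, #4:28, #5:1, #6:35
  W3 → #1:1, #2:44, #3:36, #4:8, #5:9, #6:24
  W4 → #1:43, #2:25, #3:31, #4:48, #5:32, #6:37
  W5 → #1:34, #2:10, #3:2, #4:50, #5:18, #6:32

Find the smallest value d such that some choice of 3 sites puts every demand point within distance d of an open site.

24

Open {W1, W2, W3}.
  Farthest demand point is #6 at distance 24 (to W3); all others are ≤ 24.
With {W1, W3, W4} the worst case is 24.
With {W1, W3, W5} the worst case is 24.
No size-3 selection achieves below 24.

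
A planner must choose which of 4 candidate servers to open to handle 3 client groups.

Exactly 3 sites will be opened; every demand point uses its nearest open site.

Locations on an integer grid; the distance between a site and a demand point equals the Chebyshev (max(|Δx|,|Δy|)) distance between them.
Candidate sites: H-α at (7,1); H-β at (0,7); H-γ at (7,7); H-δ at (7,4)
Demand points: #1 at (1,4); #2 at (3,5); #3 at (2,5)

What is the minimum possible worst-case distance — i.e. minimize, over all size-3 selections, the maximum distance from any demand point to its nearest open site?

3

Open {H-α, H-β, H-γ}.
  Farthest demand point is #1 at distance 3 (to H-β); all others are ≤ 3.
With {H-α, H-β, H-δ} the worst case is 3.
With {H-β, H-γ, H-δ} the worst case is 3.
No size-3 selection achieves below 3.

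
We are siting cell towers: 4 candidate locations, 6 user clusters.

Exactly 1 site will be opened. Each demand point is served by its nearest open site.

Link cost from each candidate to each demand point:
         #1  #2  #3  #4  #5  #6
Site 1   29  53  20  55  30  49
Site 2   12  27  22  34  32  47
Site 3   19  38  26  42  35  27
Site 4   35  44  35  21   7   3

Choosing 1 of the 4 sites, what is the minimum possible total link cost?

Open {Site 4}.
  #1→Site 4 35, #2→Site 4 44, #3→Site 4 35, #4→Site 4 21, #5→Site 4 7, #6→Site 4 3  ⇒ total 145.
Compare {Site 2}: total 174.
Compare {Site 3}: total 187.
No size-1 selection does better; minimum is 145.

145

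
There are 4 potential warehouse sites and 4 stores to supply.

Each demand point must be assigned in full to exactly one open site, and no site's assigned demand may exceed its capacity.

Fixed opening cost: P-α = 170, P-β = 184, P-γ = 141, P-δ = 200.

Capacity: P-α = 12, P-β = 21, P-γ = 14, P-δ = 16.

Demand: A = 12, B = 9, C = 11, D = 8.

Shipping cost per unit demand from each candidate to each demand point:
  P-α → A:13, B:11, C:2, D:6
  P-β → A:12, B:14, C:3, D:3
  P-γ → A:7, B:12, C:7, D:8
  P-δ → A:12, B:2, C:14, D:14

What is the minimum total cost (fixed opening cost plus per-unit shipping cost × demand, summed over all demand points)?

Open {P-β, P-γ, P-δ}; cheapest assignment that respects the capacities:
  P-β (cap 21, load 19): C, D — cost 11×3 + 8×3 = 57
  P-γ (cap 14, load 12): A — cost 12×7 = 84
  P-δ (cap 16, load 9): B — cost 9×2 = 18
  Shipping 159, fixed 525 → total 684.
  Any other capacity-feasible assignment to {P-β, P-γ, P-δ} ships for at least 159.
Compare {P-α, P-β, P-γ}: its best feasible assignment gives total 735.
Compare {P-α, P-β, P-δ}: its best feasible assignment gives total 762.
Every other set of open sites that can feasibly serve all demand totals ≥ 735 even under its best assignment. Minimum: 684.

684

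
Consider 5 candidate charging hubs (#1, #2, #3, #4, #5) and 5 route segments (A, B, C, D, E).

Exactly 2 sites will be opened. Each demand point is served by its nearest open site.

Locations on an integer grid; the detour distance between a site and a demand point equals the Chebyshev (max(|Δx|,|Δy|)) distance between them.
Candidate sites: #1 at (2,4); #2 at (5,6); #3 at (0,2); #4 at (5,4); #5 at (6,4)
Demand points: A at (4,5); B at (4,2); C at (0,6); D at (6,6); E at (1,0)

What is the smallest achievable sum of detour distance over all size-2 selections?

Open {#1, #2}.
  A→#2 1, B→#1 2, C→#1 2, D→#2 1, E→#1 4  ⇒ total 10.
Compare {#1, #4}: total 11.
Compare {#3, #4}: total 11.
No size-2 selection does better; minimum is 10.

10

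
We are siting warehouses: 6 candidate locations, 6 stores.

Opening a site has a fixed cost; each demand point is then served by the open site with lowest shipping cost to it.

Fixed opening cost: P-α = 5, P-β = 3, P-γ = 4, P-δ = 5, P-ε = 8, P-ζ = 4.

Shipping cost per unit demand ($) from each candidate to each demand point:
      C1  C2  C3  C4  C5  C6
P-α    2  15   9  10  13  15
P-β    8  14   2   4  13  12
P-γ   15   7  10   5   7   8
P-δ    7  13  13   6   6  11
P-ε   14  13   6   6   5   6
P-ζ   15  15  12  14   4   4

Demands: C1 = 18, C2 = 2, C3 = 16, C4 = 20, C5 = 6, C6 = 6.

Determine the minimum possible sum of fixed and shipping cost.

226

Open {P-α, P-β, P-γ, P-ζ}: assign each demand point to its cheapest open site.
  C1→P-α 18×2=36, C2→P-γ 2×7=14, C3→P-β 16×2=32, C4→P-β 20×4=80, C5→P-ζ 6×4=24, C6→P-ζ 6×4=24
  shipping cost 210, fixed 16 → total 226.
Compare {P-α, P-β, P-γ, P-δ, P-ζ}: shipping cost 210 + fixed 21 = 231.
Compare {P-α, P-β, P-γ, P-ε, P-ζ}: shipping cost 210 + fixed 24 = 234.
Compare {P-α, P-β, P-ζ}: shipping cost 224 + fixed 12 = 236.
All other subsets cost ≥ 231. Minimum total cost: 226.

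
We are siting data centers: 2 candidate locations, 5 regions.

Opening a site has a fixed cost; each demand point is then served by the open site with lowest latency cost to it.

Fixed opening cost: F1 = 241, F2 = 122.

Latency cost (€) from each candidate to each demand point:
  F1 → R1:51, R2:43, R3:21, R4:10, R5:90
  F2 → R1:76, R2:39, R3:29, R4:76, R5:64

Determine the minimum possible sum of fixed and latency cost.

406

Open {F2}: assign each demand point to its cheapest open site.
  R1→F2 76, R2→F2 39, R3→F2 29, R4→F2 76, R5→F2 64
  latency cost 284, fixed 122 → total 406.
Compare {F1}: latency cost 215 + fixed 241 = 456.
Compare {F1, F2}: latency cost 185 + fixed 363 = 548.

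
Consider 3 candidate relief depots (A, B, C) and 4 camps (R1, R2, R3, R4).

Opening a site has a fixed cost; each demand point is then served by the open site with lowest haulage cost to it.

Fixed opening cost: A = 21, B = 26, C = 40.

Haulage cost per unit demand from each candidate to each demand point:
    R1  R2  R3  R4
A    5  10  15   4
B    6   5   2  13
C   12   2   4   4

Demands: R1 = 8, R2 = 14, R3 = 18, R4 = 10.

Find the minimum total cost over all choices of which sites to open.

218

Open {B, C}: assign each demand point to its cheapest open site.
  R1→B 8×6=48, R2→C 14×2=28, R3→B 18×2=36, R4→C 10×4=40
  haulage cost 152, fixed 66 → total 218.
Compare {A, B, C}: haulage cost 144 + fixed 87 = 231.
Compare {A, B}: haulage cost 186 + fixed 47 = 233.
Compare {A, C}: haulage cost 180 + fixed 61 = 241.
All other subsets cost ≥ 231. Minimum total cost: 218.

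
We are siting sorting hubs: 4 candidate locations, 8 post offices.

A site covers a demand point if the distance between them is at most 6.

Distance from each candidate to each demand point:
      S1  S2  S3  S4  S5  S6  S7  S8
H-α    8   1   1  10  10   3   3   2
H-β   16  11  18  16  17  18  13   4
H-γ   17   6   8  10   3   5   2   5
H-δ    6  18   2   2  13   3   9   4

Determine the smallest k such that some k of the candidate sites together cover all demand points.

Coverage sets (demand points within 6 of each site):
  H-α: {S2, S3, S6, S7, S8}
  H-β: {S8}
  H-γ: {S2, S5, S6, S7, S8}
  H-δ: {S1, S3, S4, S6, S8}
No single site covers all 8 demand points.
But {H-γ, H-δ} covers everything, so the minimum is 2.

2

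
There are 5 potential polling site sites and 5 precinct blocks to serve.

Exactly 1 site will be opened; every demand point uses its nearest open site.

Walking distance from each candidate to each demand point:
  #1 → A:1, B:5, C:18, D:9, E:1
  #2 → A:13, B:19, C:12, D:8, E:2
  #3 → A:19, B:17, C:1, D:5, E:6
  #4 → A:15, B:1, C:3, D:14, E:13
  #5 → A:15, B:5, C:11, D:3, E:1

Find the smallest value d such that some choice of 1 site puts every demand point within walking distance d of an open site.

Open {#4}.
  Farthest demand point is A at walking distance 15 (to #4); all others are ≤ 15.
With {#5} the worst case is 15.
With {#1} the worst case is 18.
No size-1 selection achieves below 15.

15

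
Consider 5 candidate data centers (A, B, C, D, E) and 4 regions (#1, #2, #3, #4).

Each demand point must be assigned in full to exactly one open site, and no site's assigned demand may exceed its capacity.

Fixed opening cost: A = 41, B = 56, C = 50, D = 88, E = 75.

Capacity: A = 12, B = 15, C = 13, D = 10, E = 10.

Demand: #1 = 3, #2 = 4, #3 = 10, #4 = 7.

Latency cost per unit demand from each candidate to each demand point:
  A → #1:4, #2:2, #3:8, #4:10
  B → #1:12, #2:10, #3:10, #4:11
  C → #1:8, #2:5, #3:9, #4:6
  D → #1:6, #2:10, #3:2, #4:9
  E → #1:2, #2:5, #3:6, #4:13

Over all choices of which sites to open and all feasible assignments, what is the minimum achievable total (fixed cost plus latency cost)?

Open {A, C, D}; cheapest assignment that respects the capacities:
  A (cap 12, load 7): #1, #2 — cost 3×4 + 4×2 = 20
  C (cap 13, load 7): #4 — cost 7×6 = 42
  D (cap 10, load 10): #3 — cost 10×2 = 20
  Shipping 82, fixed 179 → total 261.
  Any other capacity-feasible assignment to {A, C, D} ships for at least 82.
Compare {A, C}: its best feasible assignment gives total 283.
Compare {A, C, E}: its best feasible assignment gives total 288.
Every other set of open sites that can feasibly serve all demand totals ≥ 283 even under its best assignment. Minimum: 261.

261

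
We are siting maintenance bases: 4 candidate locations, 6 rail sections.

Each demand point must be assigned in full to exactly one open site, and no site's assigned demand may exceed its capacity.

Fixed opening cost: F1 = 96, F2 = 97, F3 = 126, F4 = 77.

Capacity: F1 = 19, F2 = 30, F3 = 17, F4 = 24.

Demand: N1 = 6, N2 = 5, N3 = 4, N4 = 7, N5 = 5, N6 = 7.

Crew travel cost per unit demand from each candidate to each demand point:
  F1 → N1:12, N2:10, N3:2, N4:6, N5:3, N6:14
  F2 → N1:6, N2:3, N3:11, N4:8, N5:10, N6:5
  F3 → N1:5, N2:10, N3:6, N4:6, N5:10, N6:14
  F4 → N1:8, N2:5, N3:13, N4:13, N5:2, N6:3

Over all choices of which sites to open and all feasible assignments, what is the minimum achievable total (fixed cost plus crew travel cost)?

327

Open {F1, F4}; cheapest assignment that respects the capacities:
  F1 (cap 19, load 11): N3, N4 — cost 4×2 + 7×6 = 50
  F4 (cap 24, load 23): N1, N2, N5, N6 — cost 6×8 + 5×5 + 5×2 + 7×3 = 104
  Shipping 154, fixed 173 → total 327.
  Any other capacity-feasible assignment to {F1, F4} ships for at least 154.
Compare {F1, F2}: its best feasible assignment gives total 344.
Compare {F3, F4}: its best feasible assignment gives total 355.
Every other set of open sites that can feasibly serve all demand totals ≥ 344 even under its best assignment. Minimum: 327.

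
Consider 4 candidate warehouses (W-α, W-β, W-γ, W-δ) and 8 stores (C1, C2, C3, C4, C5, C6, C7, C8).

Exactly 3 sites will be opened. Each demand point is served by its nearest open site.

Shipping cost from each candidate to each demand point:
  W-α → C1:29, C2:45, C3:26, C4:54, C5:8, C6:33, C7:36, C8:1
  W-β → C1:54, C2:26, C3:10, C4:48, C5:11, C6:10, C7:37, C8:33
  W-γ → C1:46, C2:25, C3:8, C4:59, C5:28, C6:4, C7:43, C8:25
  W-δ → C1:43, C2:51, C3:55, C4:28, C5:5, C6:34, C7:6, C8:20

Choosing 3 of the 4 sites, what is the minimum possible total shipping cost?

106

Open {W-α, W-γ, W-δ}.
  C1→W-α 29, C2→W-γ 25, C3→W-γ 8, C4→W-δ 28, C5→W-δ 5, C6→W-γ 4, C7→W-δ 6, C8→W-α 1  ⇒ total 106.
Compare {W-α, W-β, W-δ}: total 115.
Compare {W-β, W-γ, W-δ}: total 139.
No size-3 selection does better; minimum is 106.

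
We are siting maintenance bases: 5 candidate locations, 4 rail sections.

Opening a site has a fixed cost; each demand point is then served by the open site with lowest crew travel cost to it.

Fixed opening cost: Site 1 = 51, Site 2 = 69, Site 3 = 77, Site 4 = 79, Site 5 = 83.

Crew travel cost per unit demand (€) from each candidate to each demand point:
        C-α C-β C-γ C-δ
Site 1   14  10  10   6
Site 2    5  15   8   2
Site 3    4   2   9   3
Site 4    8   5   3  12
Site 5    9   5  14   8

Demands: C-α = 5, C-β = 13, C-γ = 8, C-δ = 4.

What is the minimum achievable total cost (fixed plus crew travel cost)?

Open {Site 3}: assign each demand point to its cheapest open site.
  C-α→Site 3 5×4=20, C-β→Site 3 13×2=26, C-γ→Site 3 8×9=72, C-δ→Site 3 4×3=12
  crew travel cost 130, fixed 77 → total 207.
Compare {Site 3, Site 4}: crew travel cost 82 + fixed 156 = 238.
Compare {Site 4}: crew travel cost 177 + fixed 79 = 256.
Compare {Site 1, Site 3}: crew travel cost 130 + fixed 128 = 258.
All other subsets cost ≥ 238. Minimum total cost: 207.

207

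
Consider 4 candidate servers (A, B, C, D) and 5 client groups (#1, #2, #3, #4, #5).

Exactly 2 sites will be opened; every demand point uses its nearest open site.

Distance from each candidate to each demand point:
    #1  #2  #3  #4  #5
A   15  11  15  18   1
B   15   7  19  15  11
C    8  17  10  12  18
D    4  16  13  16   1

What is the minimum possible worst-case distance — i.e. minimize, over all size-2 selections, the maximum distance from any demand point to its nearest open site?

12

Open {A, C}.
  Farthest demand point is #4 at distance 12 (to C); all others are ≤ 12.
With {B, C} the worst case is 12.
With {A, B} the worst case is 15.
No size-2 selection achieves below 12.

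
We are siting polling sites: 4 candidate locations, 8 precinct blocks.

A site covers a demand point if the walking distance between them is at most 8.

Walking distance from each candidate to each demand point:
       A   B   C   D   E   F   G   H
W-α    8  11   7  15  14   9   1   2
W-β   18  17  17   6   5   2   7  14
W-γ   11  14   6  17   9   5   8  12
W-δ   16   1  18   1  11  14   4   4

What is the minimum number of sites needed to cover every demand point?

3

Coverage sets (demand points within 8 of each site):
  W-α: {A, C, G, H}
  W-β: {D, E, F, G}
  W-γ: {C, F, G}
  W-δ: {B, D, G, H}
No 2 sites suffice: every size-2 union leaves at least one demand point uncovered.
But {W-α, W-β, W-δ} covers everything, so the minimum is 3.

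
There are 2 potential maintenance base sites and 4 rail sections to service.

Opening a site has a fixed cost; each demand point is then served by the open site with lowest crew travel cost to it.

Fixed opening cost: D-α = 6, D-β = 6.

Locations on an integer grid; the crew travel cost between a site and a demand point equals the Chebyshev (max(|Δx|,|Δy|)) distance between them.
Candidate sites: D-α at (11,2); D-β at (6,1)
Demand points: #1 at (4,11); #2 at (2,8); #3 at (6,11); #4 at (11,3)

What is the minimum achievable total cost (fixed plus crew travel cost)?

34

Open {D-α}: assign each demand point to its cheapest open site.
  #1→D-α 9, #2→D-α 9, #3→D-α 9, #4→D-α 1
  crew travel cost 28, fixed 6 → total 34.
Compare {D-β}: crew travel cost 32 + fixed 6 = 38.
Compare {D-α, D-β}: crew travel cost 26 + fixed 12 = 38.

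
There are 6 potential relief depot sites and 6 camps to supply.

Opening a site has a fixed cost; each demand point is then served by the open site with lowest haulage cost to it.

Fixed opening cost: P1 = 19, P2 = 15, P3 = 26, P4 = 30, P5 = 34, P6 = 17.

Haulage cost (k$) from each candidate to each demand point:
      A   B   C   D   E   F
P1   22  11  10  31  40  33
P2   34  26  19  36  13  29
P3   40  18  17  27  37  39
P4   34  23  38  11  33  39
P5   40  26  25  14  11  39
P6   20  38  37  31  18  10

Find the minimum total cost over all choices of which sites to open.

Open {P1, P6}: assign each demand point to its cheapest open site.
  A→P6 20, B→P1 11, C→P1 10, D→P1 31, E→P6 18, F→P6 10
  haulage cost 100, fixed 36 → total 136.
Compare {P1, P2, P6}: haulage cost 95 + fixed 51 = 146.
Compare {P1, P4, P6}: haulage cost 80 + fixed 66 = 146.
Compare {P1, P5, P6}: haulage cost 76 + fixed 70 = 146.
All other subsets cost ≥ 146. Minimum total cost: 136.

136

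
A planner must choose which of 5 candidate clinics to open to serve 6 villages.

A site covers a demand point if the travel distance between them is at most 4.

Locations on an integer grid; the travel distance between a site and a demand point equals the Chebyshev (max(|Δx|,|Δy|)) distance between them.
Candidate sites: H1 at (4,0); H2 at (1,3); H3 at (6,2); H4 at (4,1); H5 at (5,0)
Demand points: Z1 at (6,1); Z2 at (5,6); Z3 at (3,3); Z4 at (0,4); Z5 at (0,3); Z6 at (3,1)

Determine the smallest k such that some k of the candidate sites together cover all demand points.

Coverage sets (demand points within 4 of each site):
  H1: {Z1, Z3, Z4, Z5, Z6}
  H2: {Z2, Z3, Z4, Z5, Z6}
  H3: {Z1, Z2, Z3, Z6}
  H4: {Z1, Z3, Z4, Z5, Z6}
  H5: {Z1, Z3, Z6}
No single site covers all 6 demand points.
But {H1, H2} covers everything, so the minimum is 2.

2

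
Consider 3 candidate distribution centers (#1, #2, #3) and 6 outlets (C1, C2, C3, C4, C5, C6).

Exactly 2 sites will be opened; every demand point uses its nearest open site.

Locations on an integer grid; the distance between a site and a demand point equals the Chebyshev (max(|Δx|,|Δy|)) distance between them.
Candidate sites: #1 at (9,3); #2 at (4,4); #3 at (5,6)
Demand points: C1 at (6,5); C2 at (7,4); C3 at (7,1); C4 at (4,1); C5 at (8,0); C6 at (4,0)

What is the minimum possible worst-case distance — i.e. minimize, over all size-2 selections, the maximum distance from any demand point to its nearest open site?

4

Open {#1, #2}.
  Farthest demand point is C6 at distance 4 (to #2); all others are ≤ 4.
With {#2, #3} the worst case is 4.
With {#1, #3} the worst case is 5.
No size-2 selection achieves below 4.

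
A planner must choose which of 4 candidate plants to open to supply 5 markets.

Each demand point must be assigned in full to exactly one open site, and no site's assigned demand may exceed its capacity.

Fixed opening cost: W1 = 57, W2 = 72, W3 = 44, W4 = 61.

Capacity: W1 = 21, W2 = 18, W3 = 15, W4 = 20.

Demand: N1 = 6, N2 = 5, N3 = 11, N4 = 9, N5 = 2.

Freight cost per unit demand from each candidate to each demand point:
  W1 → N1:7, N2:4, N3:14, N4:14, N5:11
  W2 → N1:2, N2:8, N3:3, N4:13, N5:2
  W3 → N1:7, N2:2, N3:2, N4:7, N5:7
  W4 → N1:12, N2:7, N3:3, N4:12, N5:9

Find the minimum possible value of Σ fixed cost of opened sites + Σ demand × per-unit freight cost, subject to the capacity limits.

Open {W3, W4}; cheapest assignment that respects the capacities:
  W3 (cap 15, load 15): N1, N4 — cost 6×7 + 9×7 = 105
  W4 (cap 20, load 18): N2, N3, N5 — cost 5×7 + 11×3 + 2×9 = 86
  Shipping 191, fixed 105 → total 296.
  Any other capacity-feasible assignment to {W3, W4} ships for at least 191.
Compare {W2, W3}: its best feasible assignment gives total 298.
Compare {W2, W3, W4}: its best feasible assignment gives total 299.
Every other set of open sites that can feasibly serve all demand totals ≥ 298 even under its best assignment. Minimum: 296.

296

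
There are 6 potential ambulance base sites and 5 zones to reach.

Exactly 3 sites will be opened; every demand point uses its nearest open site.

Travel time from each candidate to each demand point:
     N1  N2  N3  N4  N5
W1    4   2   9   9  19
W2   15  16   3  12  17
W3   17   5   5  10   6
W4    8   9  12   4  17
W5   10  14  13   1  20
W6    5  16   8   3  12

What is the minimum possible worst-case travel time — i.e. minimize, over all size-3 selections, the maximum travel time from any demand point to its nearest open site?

Open {W1, W3, W4}.
  Farthest demand point is N5 at travel time 6 (to W3); all others are ≤ 6.
With {W1, W3, W5} the worst case is 6.
With {W1, W3, W6} the worst case is 6.
No size-3 selection achieves below 6.

6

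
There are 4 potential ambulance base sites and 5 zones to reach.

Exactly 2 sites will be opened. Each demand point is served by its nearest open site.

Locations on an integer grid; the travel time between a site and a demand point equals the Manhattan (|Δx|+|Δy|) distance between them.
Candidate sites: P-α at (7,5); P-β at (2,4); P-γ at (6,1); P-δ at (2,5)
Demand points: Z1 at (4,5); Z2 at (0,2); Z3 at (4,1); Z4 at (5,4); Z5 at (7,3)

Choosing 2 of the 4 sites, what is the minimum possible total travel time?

15

Open {P-β, P-γ}.
  Z1→P-β 3, Z2→P-β 4, Z3→P-γ 2, Z4→P-β 3, Z5→P-γ 3  ⇒ total 15.
Compare {P-γ, P-δ}: total 16.
Compare {P-α, P-β}: total 17.
No size-2 selection does better; minimum is 15.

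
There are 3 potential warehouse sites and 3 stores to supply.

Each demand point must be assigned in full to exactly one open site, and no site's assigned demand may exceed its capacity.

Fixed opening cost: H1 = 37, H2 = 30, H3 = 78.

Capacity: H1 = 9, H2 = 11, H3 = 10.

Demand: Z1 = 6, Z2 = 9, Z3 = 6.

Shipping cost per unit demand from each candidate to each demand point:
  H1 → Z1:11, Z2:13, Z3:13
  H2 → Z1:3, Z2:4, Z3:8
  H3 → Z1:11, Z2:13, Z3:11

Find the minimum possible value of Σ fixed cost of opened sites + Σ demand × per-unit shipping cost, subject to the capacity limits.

313

Open {H1, H2, H3}; cheapest assignment that respects the capacities:
  H1 (cap 9, load 6): Z1 — cost 6×11 = 66
  H2 (cap 11, load 9): Z2 — cost 9×4 = 36
  H3 (cap 10, load 6): Z3 — cost 6×11 = 66
  Shipping 168, fixed 145 → total 313.
  Any other capacity-feasible assignment to {H1, H2, H3} ships for at least 168.
Total demand is 21; every other set of sites either has combined capacity below 21 or cannot fit the demands without splitting one across sites, so {H1, H2, H3} is the only feasible choice of open sites. Minimum: 313.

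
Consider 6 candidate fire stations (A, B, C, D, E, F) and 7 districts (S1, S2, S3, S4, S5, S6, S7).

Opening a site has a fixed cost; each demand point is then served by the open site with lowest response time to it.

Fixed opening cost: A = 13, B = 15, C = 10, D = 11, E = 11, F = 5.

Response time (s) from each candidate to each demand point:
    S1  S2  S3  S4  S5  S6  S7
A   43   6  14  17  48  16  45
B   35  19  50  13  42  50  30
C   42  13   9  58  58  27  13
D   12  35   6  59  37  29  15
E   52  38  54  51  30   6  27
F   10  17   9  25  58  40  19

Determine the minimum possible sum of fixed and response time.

Open {A, E, F}: assign each demand point to its cheapest open site.
  S1→F 10, S2→A 6, S3→F 9, S4→A 17, S5→E 30, S6→E 6, S7→F 19
  response time 97, fixed 29 → total 126.
Compare {A, D, E}: response time 92 + fixed 35 = 127.
Compare {A, C, E, F}: response time 91 + fixed 39 = 130.
Compare {A, D, E, F}: response time 90 + fixed 40 = 130.
All other subsets cost ≥ 127. Minimum total cost: 126.

126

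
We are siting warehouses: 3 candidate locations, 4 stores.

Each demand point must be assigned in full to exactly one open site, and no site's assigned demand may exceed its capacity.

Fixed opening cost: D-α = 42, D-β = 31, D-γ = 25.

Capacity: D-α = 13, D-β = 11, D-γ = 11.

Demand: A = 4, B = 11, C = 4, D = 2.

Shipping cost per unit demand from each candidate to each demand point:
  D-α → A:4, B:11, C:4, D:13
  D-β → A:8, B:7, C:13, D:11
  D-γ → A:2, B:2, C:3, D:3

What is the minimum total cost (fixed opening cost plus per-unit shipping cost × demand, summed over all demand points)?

147

Open {D-α, D-γ}; cheapest assignment that respects the capacities:
  D-α (cap 13, load 10): A, C, D — cost 4×4 + 4×4 + 2×13 = 58
  D-γ (cap 11, load 11): B — cost 11×2 = 22
  Shipping 80, fixed 67 → total 147.
  Any other capacity-feasible assignment to {D-α, D-γ} ships for at least 80.
Compare {D-β, D-γ}: its best feasible assignment gives total 159.
Compare {D-α, D-β, D-γ}: its best feasible assignment gives total 174.
Every other set of open sites that can feasibly serve all demand totals ≥ 159 even under its best assignment. Minimum: 147.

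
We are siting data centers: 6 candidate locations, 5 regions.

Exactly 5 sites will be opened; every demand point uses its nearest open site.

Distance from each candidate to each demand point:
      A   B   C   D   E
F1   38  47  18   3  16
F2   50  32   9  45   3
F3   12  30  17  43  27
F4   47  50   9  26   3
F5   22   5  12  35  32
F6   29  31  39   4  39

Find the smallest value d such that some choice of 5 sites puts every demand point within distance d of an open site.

12

Open {F1, F2, F3, F4, F5}.
  Farthest demand point is A at distance 12 (to F3); all others are ≤ 12.
With {F1, F2, F3, F5, F6} the worst case is 12.
With {F1, F3, F4, F5, F6} the worst case is 12.
No size-5 selection achieves below 12.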